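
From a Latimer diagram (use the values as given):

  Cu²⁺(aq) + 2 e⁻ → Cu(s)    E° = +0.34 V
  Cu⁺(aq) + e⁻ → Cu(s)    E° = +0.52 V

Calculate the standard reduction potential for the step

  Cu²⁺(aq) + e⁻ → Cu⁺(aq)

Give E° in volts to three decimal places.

+0.160 V

Sequential free energies add, so n₃E°₃ = n₁E°₁ + n₂E°₂.
With n₃ = 2, and the known step contributing 1×(+0.52) V, the unknown satisfies 1·E° = 2×(+0.34) − 1×(+0.52) = +0.160.
E° = +0.160 / 1 = +0.160 V.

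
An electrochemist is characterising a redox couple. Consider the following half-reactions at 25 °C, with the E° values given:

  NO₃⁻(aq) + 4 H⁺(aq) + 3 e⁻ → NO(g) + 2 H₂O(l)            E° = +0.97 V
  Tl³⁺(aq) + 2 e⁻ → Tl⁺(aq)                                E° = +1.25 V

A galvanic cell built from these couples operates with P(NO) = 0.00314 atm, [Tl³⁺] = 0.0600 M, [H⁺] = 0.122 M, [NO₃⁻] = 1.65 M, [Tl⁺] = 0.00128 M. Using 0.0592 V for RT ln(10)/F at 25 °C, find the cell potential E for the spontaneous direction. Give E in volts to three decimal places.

+0.348 V

Tl³⁺/Tl⁺ is the cathode (higher E°), NO₃⁻/NO the anode: E°cell = +1.25 − (+0.97) = +0.28 V, n = 6.
Overall: 3 Tl³⁺(aq) + 2 NO(g) + 4 H₂O(l) → 3 Tl⁺(aq) + 2 NO₃⁻(aq) + 8 H⁺(aq)
Q = [Tl⁺]^3·[NO₃⁻]^2·[H⁺]^8 / ([Tl³⁺]^3·P(NO)^2); log Q = -6.881.
E = E° − (0.0592/n) log Q = +0.28 − (0.0592/6)(-6.881) = +0.348 V.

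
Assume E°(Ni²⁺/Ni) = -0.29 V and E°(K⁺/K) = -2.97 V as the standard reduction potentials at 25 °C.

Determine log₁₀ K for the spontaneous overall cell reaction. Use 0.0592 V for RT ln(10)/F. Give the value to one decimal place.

90.5

Cathode: Ni²⁺/Ni; anode: K⁺/K. E°cell = +2.68 V, n = 2.
log K = nE°cell / 0.0592 = (2)(+2.68) / 0.0592 = 90.5.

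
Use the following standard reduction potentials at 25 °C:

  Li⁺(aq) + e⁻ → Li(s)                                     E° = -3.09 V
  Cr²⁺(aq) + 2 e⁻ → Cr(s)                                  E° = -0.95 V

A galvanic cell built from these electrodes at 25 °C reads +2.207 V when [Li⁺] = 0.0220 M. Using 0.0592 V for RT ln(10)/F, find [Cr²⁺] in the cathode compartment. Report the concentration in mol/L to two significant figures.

0.089 M

Cr²⁺/Cr is the cathode, Li⁺/Li the anode: E°cell = +2.14 V, n = 2.
Overall reaction: Cr²⁺(aq) + 2 Li(s) → Cr(s) + 2 Li⁺(aq); Q = [Li⁺]^2/[Cr²⁺]^1.
From E = E° − (0.0592/n) log Q: log Q = (E° − E)·n/0.0592 = (+2.14 − (+2.207))·2/0.0592 = -2.2635.
So 1·log[Cr²⁺] = 2·log(0.022) − log Q = -3.3152 − (-2.2635) = -1.0517; [Cr²⁺] = 10^(-1.0517) ≈ 0.089 M.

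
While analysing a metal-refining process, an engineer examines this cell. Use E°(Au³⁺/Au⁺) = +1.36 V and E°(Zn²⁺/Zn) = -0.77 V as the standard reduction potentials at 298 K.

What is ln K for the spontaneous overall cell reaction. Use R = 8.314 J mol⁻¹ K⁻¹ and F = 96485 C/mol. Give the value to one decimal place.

Cathode: Au³⁺/Au⁺; anode: Zn²⁺/Zn. E°cell = (+1.36) − (-0.77) = +2.13 V, with n = 2.
ΔG° = −nFE° = −RT ln K, so ln K = nFE°/(RT) = (2)(96485)(+2.13) / ((8.314)(298)) = 165.899.

165.9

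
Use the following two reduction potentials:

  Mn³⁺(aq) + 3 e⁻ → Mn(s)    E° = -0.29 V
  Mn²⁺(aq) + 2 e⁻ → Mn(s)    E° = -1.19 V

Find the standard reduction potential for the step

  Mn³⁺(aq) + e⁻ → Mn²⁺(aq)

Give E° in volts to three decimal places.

Sequential free energies add, so n₃E°₃ = n₁E°₁ + n₂E°₂.
With n₃ = 3, and the known step contributing 2×(-1.19) V, the unknown satisfies 1·E° = 3×(-0.29) − 2×(-1.19) = +1.510.
E° = +1.510 / 1 = +1.510 V.

+1.510 V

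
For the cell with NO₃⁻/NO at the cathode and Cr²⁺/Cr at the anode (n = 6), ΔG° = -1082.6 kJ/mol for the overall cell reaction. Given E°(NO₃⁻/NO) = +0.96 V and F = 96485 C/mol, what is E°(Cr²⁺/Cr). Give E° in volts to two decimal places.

-0.91 V

E°cell = −ΔG°/(nF) = −(-1082.6×10³)/((6)(96485)) = +1.870 V.
Since NO₃⁻/NO is the cathode and Cr²⁺/Cr the anode, E°cell = E°(NO₃⁻/NO) − E°(Cr²⁺/Cr).
So E°(Cr²⁺/Cr) = E°(NO₃⁻/NO) − E°cell = (+0.96) − (+1.870) = -0.91 V.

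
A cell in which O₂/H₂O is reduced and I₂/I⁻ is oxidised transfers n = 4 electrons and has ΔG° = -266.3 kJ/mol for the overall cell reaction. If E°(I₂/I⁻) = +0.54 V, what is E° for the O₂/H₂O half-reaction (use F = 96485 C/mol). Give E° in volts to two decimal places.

+1.23 V

E°cell = −ΔG°/(nF) = −(-266.3×10³)/((4)(96485)) = +0.690 V.
Since O₂/H₂O is the cathode and I₂/I⁻ the anode, E°cell = E°(O₂/H₂O) − E°(I₂/I⁻).
So E°(O₂/H₂O) = E°cell + E°(I₂/I⁻) = +0.690 + (+0.54) = +1.23 V.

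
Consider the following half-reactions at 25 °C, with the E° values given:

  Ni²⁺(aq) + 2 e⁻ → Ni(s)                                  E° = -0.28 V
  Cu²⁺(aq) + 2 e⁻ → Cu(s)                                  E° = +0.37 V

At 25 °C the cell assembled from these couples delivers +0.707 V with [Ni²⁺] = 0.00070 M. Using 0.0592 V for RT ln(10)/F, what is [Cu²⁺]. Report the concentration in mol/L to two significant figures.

Cu²⁺/Cu is the cathode, Ni²⁺/Ni the anode: E°cell = +0.65 V, n = 2.
Overall reaction: Cu²⁺(aq) + Ni(s) → Cu(s) + Ni²⁺(aq); Q = [Ni²⁺]^1/[Cu²⁺]^1.
From E = E° − (0.0592/n) log Q: log Q = (E° − E)·n/0.0592 = (+0.65 − (+0.707))·2/0.0592 = -1.9257.
So 1·log[Cu²⁺] = 1·log(0.0007) − log Q = -3.1549 − (-1.9257) = -1.2292; [Cu²⁺] = 10^(-1.2292) ≈ 0.059 M.

0.059 M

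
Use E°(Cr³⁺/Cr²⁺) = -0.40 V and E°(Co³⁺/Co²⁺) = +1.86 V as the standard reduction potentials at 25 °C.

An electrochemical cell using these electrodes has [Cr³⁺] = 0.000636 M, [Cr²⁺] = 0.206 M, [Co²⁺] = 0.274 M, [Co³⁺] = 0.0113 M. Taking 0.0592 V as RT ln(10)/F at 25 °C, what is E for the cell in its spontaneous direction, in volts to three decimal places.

Co³⁺/Co²⁺ is the cathode (higher E°), Cr³⁺/Cr²⁺ the anode: E°cell = +1.86 − (-0.40) = +2.26 V, n = 1.
Overall: Co³⁺(aq) + Cr²⁺(aq) → Co²⁺(aq) + Cr³⁺(aq)
Q = [Co²⁺]·[Cr³⁺] / ([Co³⁺]·[Cr²⁺]); log Q = -1.126.
E = E° − (0.0592/n) log Q = +2.26 − (0.0592/1)(-1.126) = +2.327 V.

+2.327 V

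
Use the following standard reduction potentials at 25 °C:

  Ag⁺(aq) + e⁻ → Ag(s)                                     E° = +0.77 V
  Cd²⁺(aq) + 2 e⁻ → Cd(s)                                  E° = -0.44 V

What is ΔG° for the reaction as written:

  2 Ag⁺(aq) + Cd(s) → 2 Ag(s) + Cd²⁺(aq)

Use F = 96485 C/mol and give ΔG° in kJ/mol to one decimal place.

As written, Ag⁺/Ag is reduced (cathode) and Cd²⁺/Cd is oxidised (anode), so E°cell = (+0.77) − (-0.44) = +1.21 V.
Balancing electrons gives n = 2.
ΔG° = −nFE° = −(2)(96485)(+1.21) = -233,494 J = -233.5 kJ/mol.

-233.5 kJ/mol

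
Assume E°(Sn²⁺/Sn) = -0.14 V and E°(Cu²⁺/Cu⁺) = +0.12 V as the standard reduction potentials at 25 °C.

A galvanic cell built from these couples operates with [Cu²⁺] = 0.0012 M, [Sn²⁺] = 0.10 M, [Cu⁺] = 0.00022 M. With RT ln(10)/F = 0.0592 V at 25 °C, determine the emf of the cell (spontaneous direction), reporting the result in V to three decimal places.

Cu²⁺/Cu⁺ is the cathode (higher E°), Sn²⁺/Sn the anode: E°cell = +0.12 − (-0.14) = +0.26 V, n = 2.
Overall: 2 Cu²⁺(aq) + Sn(s) → 2 Cu⁺(aq) + Sn²⁺(aq)
Q = [Cu⁺]^2·[Sn²⁺] / ([Cu²⁺]^2); log Q = -2.474.
E = E° − (0.0592/n) log Q = +0.26 − (0.0592/2)(-2.474) = +0.333 V.

+0.333 V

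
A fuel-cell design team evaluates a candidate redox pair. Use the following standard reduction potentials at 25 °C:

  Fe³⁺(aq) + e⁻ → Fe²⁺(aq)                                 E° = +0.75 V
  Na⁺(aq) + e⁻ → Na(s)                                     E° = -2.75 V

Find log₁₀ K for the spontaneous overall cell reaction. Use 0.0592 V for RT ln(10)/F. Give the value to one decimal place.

59.1

Cathode: Fe³⁺/Fe²⁺; anode: Na⁺/Na. E°cell = +3.50 V, n = 1.
log K = nE°cell / 0.0592 = (1)(+3.50) / 0.0592 = 59.1.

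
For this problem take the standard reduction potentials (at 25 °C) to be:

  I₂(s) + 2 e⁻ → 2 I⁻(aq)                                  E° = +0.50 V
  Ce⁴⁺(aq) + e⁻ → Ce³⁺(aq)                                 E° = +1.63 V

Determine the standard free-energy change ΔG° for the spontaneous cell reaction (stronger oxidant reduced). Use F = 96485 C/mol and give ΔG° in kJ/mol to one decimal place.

-218.1 kJ/mol

Ce⁴⁺/Ce³⁺ (E° = +1.63 V) is the cathode; I₂/I⁻ (E° = +0.50 V) is the anode, so E°cell = +1.13 V.
Balancing electrons gives n = 2 (lcm of 1 and 2).
ΔG° = −nFE° = −(2)(96485)(+1.13) = -218,056 J = -218.1 kJ/mol.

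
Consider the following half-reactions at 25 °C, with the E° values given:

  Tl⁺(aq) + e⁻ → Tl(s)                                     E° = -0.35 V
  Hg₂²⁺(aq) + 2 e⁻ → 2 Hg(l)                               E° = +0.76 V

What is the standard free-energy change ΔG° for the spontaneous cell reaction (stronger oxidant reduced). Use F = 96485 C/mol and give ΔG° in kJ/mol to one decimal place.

-214.2 kJ/mol

Hg₂²⁺/Hg (E° = +0.76 V) is the cathode; Tl⁺/Tl (E° = -0.35 V) is the anode, so E°cell = +1.11 V.
Balancing electrons gives n = 2 (lcm of 2 and 1).
ΔG° = −nFE° = −(2)(96485)(+1.11) = -214,197 J = -214.2 kJ/mol.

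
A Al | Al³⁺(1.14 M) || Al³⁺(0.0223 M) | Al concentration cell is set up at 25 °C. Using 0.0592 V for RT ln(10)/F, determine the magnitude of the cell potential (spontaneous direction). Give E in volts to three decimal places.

+0.034 V

For a concentration cell E°cell = 0. The 1.14 M side is the cathode (reduction is favoured where [Al³⁺] is higher).
With n = 3, E = −(0.0592/3) log([Al³⁺]ₐₙ/[Al³⁺]꜀ₐₜ) = −(0.0592/3) log(0.0223/1.14) = −(0.0592/3)(-1.709) = +0.034 V.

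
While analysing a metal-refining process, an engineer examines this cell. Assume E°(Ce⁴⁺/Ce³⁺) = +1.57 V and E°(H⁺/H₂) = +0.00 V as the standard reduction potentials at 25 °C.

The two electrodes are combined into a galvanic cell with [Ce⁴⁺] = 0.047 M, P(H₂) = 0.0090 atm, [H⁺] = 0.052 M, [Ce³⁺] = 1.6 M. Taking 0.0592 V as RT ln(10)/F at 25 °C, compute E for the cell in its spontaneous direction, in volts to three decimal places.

Ce⁴⁺/Ce³⁺ is the cathode (higher E°), H⁺/H₂ the anode: E°cell = +1.57 − (+0.00) = +1.57 V, n = 2.
Overall: 2 Ce⁴⁺(aq) + H₂(g) → 2 Ce³⁺(aq) + 2 H⁺(aq)
Q = [Ce³⁺]^2·[H⁺]^2 / ([Ce⁴⁺]^2·P(H₂)); log Q = 2.542.
E = E° − (0.0592/n) log Q = +1.57 − (0.0592/2)(2.542) = +1.495 V.

+1.495 V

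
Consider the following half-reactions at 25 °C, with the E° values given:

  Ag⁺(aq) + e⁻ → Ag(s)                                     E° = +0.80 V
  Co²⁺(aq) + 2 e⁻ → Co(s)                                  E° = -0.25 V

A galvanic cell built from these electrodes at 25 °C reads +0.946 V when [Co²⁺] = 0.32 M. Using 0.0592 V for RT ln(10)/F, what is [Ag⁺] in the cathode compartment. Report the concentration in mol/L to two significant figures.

0.0099 M

Ag⁺/Ag is the cathode, Co²⁺/Co the anode: E°cell = +1.05 V, n = 2.
Overall reaction: 2 Ag⁺(aq) + Co(s) → 2 Ag(s) + Co²⁺(aq); Q = [Co²⁺]^1/[Ag⁺]^2.
From E = E° − (0.0592/n) log Q: log Q = (E° − E)·n/0.0592 = (+1.05 − (+0.946))·2/0.0592 = 3.5135.
So 2·log[Ag⁺] = 1·log(0.32) − log Q = -0.4949 − (3.5135) = -4.0084; log[Ag⁺] = -4.0084 / 2 = -2.0042; [Ag⁺] = 10^(-2.0042) ≈ 0.0099 M.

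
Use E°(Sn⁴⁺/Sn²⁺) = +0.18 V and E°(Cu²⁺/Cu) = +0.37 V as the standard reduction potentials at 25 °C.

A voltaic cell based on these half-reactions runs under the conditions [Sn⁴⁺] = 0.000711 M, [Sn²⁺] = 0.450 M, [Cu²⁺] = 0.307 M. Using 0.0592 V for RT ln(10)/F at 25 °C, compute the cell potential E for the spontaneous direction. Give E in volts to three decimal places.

+0.258 V

Cu²⁺/Cu is the cathode (higher E°), Sn⁴⁺/Sn²⁺ the anode: E°cell = +0.37 − (+0.18) = +0.19 V, n = 2.
Overall: Cu²⁺(aq) + Sn²⁺(aq) → Cu(s) + Sn⁴⁺(aq)
Q = [Sn⁴⁺] / ([Cu²⁺]·[Sn²⁺]); log Q = -2.288.
E = E° − (0.0592/n) log Q = +0.19 − (0.0592/2)(-2.288) = +0.258 V.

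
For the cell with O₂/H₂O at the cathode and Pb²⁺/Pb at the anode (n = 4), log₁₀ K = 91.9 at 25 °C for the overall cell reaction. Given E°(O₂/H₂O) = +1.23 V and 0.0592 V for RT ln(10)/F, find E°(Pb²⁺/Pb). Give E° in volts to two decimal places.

E°cell = (0.0592/n)·log K = (0.0592/4)(91.9) = +1.360 V.
Since O₂/H₂O is the cathode and Pb²⁺/Pb the anode, E°cell = E°(O₂/H₂O) − E°(Pb²⁺/Pb).
So E°(Pb²⁺/Pb) = E°(O₂/H₂O) − E°cell = (+1.23) − (+1.360) = -0.13 V.

-0.13 V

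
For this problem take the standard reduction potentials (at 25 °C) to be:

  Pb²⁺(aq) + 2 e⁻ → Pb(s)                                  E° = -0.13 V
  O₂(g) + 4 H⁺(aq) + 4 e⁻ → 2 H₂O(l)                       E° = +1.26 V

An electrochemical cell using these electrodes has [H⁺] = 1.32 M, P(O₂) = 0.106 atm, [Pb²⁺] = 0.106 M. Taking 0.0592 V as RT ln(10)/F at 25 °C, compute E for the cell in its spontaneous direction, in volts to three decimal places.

O₂/H₂O is the cathode (higher E°), Pb²⁺/Pb the anode: E°cell = +1.26 − (-0.13) = +1.39 V, n = 4.
Overall: O₂(g) + 4 H⁺(aq) + 2 Pb(s) → 2 H₂O(l) + 2 Pb²⁺(aq)
Q = [Pb²⁺]^2 / (P(O₂)·[H⁺]^4); log Q = -1.457.
E = E° − (0.0592/n) log Q = +1.39 − (0.0592/4)(-1.457) = +1.412 V.

+1.412 V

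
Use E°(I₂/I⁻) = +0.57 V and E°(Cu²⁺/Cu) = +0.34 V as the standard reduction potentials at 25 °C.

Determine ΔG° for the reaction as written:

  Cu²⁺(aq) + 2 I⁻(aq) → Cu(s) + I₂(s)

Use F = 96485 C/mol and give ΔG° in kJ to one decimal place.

As written, Cu²⁺/Cu is reduced (cathode) and I₂/I⁻ is oxidised (anode), so E°cell = (+0.34) − (+0.57) = -0.23 V.
Balancing electrons gives n = 2.
ΔG° = −nFE° = −(2)(96485)(-0.23) = 44,383 J = +44.4 kJ.

+44.4 kJ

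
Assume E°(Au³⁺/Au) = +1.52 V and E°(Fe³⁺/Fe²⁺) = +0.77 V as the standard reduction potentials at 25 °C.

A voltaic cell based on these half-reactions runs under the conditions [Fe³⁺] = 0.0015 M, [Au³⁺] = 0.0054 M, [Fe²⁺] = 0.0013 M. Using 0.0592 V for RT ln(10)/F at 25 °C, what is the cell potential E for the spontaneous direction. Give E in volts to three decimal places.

+0.702 V

Au³⁺/Au is the cathode (higher E°), Fe³⁺/Fe²⁺ the anode: E°cell = +1.52 − (+0.77) = +0.75 V, n = 3.
Overall: Au³⁺(aq) + 3 Fe²⁺(aq) → Au(s) + 3 Fe³⁺(aq)
Q = [Fe³⁺]^3 / ([Au³⁺]·[Fe²⁺]^3); log Q = 2.454.
E = E° − (0.0592/n) log Q = +0.75 − (0.0592/3)(2.454) = +0.702 V.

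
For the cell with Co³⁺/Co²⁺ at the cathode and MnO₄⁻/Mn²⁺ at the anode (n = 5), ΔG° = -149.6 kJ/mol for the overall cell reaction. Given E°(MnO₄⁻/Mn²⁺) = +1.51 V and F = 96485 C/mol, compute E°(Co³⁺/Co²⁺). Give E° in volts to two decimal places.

+1.82 V

E°cell = −ΔG°/(nF) = −(-149.6×10³)/((5)(96485)) = +0.310 V.
Since Co³⁺/Co²⁺ is the cathode and MnO₄⁻/Mn²⁺ the anode, E°cell = E°(Co³⁺/Co²⁺) − E°(MnO₄⁻/Mn²⁺).
So E°(Co³⁺/Co²⁺) = E°cell + E°(MnO₄⁻/Mn²⁺) = +0.310 + (+1.51) = +1.82 V.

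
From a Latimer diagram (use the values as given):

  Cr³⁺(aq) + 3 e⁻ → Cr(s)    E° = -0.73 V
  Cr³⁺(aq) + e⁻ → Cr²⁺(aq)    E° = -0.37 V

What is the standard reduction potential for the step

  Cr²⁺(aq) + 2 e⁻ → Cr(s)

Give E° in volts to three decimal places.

Sequential free energies add, so n₃E°₃ = n₁E°₁ + n₂E°₂.
With n₃ = 3, and the known step contributing 1×(-0.37) V, the unknown satisfies 2·E° = 3×(-0.73) − 1×(-0.37) = -1.820.
E° = -1.820 / 2 = -0.910 V.

-0.910 V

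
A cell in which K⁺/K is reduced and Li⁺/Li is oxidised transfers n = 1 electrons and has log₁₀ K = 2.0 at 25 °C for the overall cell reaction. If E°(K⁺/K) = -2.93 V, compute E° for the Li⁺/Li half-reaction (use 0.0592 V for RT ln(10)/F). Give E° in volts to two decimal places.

E°cell = (0.0592/n)·log K = (0.0592/1)(2.0) = +0.118 V.
Since K⁺/K is the cathode and Li⁺/Li the anode, E°cell = E°(K⁺/K) − E°(Li⁺/Li).
So E°(Li⁺/Li) = E°(K⁺/K) − E°cell = (-2.93) − (+0.118) = -3.05 V.

-3.05 V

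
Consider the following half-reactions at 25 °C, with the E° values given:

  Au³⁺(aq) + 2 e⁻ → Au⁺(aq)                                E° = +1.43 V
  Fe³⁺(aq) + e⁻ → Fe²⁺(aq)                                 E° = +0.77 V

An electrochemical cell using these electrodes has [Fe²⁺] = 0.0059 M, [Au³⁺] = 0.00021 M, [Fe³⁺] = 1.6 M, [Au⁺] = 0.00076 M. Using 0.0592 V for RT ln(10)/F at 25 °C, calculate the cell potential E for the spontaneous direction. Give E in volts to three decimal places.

Au³⁺/Au⁺ is the cathode (higher E°), Fe³⁺/Fe²⁺ the anode: E°cell = +1.43 − (+0.77) = +0.66 V, n = 2.
Overall: Au³⁺(aq) + 2 Fe²⁺(aq) → Au⁺(aq) + 2 Fe³⁺(aq)
Q = [Au⁺]·[Fe³⁺]^2 / ([Au³⁺]·[Fe²⁺]^2); log Q = 5.425.
E = E° − (0.0592/n) log Q = +0.66 − (0.0592/2)(5.425) = +0.499 V.

+0.499 V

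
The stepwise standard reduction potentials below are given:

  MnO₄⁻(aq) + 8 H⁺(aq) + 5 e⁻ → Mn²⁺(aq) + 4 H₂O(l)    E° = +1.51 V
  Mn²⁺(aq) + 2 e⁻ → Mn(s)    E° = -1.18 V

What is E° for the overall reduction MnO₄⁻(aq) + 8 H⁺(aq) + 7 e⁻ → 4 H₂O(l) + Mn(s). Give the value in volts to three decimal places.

+0.741 V

Standard free energies of sequential steps add: ΔG°₃ = ΔG°₁ + ΔG°₂, so n₃E°₃ = n₁E°₁ + n₂E°₂.
E°₃ = (5×+1.51 + 2×-1.18) / 7 = (+5.190) / 7 = +0.741 V.
Simply averaging or adding the two E° values would be wrong; the electron-weighted sum is required.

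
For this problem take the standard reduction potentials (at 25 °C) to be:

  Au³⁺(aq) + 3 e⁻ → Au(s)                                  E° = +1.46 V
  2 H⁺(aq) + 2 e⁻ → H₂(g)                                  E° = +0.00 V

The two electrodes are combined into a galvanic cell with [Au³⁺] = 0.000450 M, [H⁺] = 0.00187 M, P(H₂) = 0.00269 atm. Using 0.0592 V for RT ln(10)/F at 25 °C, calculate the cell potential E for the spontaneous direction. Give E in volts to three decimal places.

+1.479 V

Au³⁺/Au is the cathode (higher E°), H⁺/H₂ the anode: E°cell = +1.46 − (+0.00) = +1.46 V, n = 6.
Overall: 2 Au³⁺(aq) + 3 H₂(g) → 2 Au(s) + 6 H⁺(aq)
Q = [H⁺]^6 / ([Au³⁺]^2·P(H₂)^3); log Q = -1.965.
E = E° − (0.0592/n) log Q = +1.46 − (0.0592/6)(-1.965) = +1.479 V.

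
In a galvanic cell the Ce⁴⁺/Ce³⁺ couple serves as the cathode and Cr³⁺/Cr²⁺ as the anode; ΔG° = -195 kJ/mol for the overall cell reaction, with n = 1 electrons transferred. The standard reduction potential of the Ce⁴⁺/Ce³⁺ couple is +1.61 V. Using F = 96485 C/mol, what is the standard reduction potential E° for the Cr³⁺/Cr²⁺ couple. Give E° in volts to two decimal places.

-0.41 V

E°cell = −ΔG°/(nF) = −(-195×10³)/((1)(96485)) = +2.021 V.
Since Ce⁴⁺/Ce³⁺ is the cathode and Cr³⁺/Cr²⁺ the anode, E°cell = E°(Ce⁴⁺/Ce³⁺) − E°(Cr³⁺/Cr²⁺).
So E°(Cr³⁺/Cr²⁺) = E°(Ce⁴⁺/Ce³⁺) − E°cell = (+1.61) − (+2.021) = -0.41 V.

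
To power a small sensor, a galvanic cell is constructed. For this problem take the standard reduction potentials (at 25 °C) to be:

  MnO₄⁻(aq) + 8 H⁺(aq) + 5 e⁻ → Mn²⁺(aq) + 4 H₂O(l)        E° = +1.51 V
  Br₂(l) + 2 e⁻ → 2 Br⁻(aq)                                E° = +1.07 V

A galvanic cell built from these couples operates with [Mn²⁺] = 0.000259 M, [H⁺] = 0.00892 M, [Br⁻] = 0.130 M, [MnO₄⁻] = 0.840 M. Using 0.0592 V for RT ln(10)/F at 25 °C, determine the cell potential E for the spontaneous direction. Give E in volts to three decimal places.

+0.235 V

MnO₄⁻/Mn²⁺ is the cathode (higher E°), Br₂/Br⁻ the anode: E°cell = +1.51 − (+1.07) = +0.44 V, n = 10.
Overall: 2 MnO₄⁻(aq) + 16 H⁺(aq) + 10 Br⁻(aq) → 2 Mn²⁺(aq) + 8 H₂O(l) + 5 Br₂(l)
Q = [Mn²⁺]^2 / ([MnO₄⁻]^2·[H⁺]^16·[Br⁻]^10); log Q = 34.633.
E = E° − (0.0592/n) log Q = +0.44 − (0.0592/10)(34.633) = +0.235 V.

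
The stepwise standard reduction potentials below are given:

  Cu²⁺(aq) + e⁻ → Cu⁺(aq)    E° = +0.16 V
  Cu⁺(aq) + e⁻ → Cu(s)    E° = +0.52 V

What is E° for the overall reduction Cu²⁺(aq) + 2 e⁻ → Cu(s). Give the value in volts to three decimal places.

Standard free energies of sequential steps add: ΔG°₃ = ΔG°₁ + ΔG°₂, so n₃E°₃ = n₁E°₁ + n₂E°₂.
E°₃ = (1×+0.16 + 1×+0.52) / 2 = (+0.680) / 2 = +0.340 V.

+0.340 V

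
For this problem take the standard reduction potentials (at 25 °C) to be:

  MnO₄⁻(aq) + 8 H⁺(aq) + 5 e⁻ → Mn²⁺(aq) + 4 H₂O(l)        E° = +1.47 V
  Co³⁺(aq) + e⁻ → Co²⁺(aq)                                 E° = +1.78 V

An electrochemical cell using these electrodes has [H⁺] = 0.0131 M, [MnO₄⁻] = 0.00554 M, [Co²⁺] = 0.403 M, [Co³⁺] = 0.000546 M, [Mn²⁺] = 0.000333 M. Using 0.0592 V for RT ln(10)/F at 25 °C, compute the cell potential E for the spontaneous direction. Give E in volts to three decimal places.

+0.304 V

Co³⁺/Co²⁺ is the cathode (higher E°), MnO₄⁻/Mn²⁺ the anode: E°cell = +1.78 − (+1.47) = +0.31 V, n = 5.
Overall: 5 Co³⁺(aq) + Mn²⁺(aq) + 4 H₂O(l) → 5 Co²⁺(aq) + MnO₄⁻(aq) + 8 H⁺(aq)
Q = [Co²⁺]^5·[MnO₄⁻]·[H⁺]^8 / ([Co³⁺]^5·[Mn²⁺]); log Q = 0.500.
E = E° − (0.0592/n) log Q = +0.31 − (0.0592/5)(0.500) = +0.304 V.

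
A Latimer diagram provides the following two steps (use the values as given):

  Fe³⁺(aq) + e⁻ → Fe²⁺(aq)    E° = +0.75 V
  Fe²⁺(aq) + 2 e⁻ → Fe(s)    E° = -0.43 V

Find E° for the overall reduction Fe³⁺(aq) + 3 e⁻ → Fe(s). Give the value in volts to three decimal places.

Adding the free-energy changes (−nFE°) of the two steps gives −n₃FE°₃ = −n₁FE°₁ − n₂FE°₂.
E°₃ = (1×+0.75 + 2×-0.43) / 3 = (-0.110) / 3 = -0.037 V.
Simply averaging or adding the two E° values would be wrong; the electron-weighted sum is required.

-0.037 V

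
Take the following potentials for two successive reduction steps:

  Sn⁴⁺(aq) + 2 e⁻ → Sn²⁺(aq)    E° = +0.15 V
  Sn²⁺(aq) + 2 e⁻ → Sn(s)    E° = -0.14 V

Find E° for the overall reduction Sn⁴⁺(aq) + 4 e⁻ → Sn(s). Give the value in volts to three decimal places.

Adding the free-energy changes (−nFE°) of the two steps gives −n₃FE°₃ = −n₁FE°₁ − n₂FE°₂.
E°₃ = (2×+0.15 + 2×-0.14) / 4 = (+0.020) / 4 = +0.005 V.

+0.005 V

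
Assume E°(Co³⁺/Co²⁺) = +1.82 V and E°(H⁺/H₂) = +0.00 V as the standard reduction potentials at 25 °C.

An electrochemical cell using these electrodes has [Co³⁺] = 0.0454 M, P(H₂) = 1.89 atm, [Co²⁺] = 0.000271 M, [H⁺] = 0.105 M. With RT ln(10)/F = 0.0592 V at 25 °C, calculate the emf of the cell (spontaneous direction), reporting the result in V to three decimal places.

+2.018 V

Co³⁺/Co²⁺ is the cathode (higher E°), H⁺/H₂ the anode: E°cell = +1.82 − (+0.00) = +1.82 V, n = 2.
Overall: 2 Co³⁺(aq) + H₂(g) → 2 Co²⁺(aq) + 2 H⁺(aq)
Q = [Co²⁺]^2·[H⁺]^2 / ([Co³⁺]^2·P(H₂)); log Q = -6.682.
E = E° − (0.0592/n) log Q = +1.82 − (0.0592/2)(-6.682) = +2.018 V.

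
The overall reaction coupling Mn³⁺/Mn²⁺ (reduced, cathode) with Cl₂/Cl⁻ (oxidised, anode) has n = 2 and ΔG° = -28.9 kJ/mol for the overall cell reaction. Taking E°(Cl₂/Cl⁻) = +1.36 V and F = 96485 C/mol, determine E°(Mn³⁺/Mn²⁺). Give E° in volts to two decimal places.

E°cell = −ΔG°/(nF) = −(-28.9×10³)/((2)(96485)) = +0.150 V.
Since Mn³⁺/Mn²⁺ is the cathode and Cl₂/Cl⁻ the anode, E°cell = E°(Mn³⁺/Mn²⁺) − E°(Cl₂/Cl⁻).
So E°(Mn³⁺/Mn²⁺) = E°cell + E°(Cl₂/Cl⁻) = +0.150 + (+1.36) = +1.51 V.

+1.51 V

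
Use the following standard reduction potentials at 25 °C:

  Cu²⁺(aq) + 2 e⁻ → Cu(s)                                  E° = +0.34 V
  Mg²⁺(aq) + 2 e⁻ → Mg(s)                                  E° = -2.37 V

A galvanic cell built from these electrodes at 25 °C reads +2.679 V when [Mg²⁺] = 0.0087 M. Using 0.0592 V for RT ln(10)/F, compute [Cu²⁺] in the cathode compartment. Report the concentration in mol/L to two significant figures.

Cu²⁺/Cu is the cathode, Mg²⁺/Mg the anode: E°cell = +2.71 V, n = 2.
Overall reaction: Cu²⁺(aq) + Mg(s) → Cu(s) + Mg²⁺(aq); Q = [Mg²⁺]^1/[Cu²⁺]^1.
From E = E° − (0.0592/n) log Q: log Q = (E° − E)·n/0.0592 = (+2.71 − (+2.679))·2/0.0592 = 1.0473.
So 1·log[Cu²⁺] = 1·log(0.0087) − log Q = -2.0605 − (1.0473) = -3.1078; [Cu²⁺] = 10^(-3.1078) ≈ 0.00078 M.

0.00078 M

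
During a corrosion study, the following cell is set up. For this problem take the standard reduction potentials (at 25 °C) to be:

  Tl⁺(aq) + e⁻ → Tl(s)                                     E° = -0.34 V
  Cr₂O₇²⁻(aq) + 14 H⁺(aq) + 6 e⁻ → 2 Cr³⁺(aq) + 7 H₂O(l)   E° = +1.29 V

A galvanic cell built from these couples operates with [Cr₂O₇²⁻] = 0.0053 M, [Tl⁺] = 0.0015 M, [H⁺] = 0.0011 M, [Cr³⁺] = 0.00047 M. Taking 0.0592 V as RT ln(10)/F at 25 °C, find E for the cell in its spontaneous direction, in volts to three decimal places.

Cr₂O₇²⁻/Cr³⁺ is the cathode (higher E°), Tl⁺/Tl the anode: E°cell = +1.29 − (-0.34) = +1.63 V, n = 6.
Overall: Cr₂O₇²⁻(aq) + 14 H⁺(aq) + 6 Tl(s) → 2 Cr³⁺(aq) + 7 H₂O(l) + 6 Tl⁺(aq)
Q = [Cr³⁺]^2·[Tl⁺]^6 / ([Cr₂O₇²⁻]·[H⁺]^14); log Q = 20.097.
E = E° − (0.0592/n) log Q = +1.63 − (0.0592/6)(20.097) = +1.432 V.

+1.432 V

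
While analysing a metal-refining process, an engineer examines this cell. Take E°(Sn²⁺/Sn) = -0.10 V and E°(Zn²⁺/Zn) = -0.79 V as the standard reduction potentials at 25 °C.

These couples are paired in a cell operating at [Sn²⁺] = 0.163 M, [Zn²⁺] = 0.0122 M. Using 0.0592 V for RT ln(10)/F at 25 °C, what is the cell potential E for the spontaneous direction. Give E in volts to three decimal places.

+0.723 V

Sn²⁺/Sn is the cathode (higher E°), Zn²⁺/Zn the anode: E°cell = -0.10 − (-0.79) = +0.69 V, n = 2.
Overall: Sn²⁺(aq) + Zn(s) → Sn(s) + Zn²⁺(aq)
Q = [Zn²⁺] / ([Sn²⁺]); log Q = -1.126.
E = E° − (0.0592/n) log Q = +0.69 − (0.0592/2)(-1.126) = +0.723 V.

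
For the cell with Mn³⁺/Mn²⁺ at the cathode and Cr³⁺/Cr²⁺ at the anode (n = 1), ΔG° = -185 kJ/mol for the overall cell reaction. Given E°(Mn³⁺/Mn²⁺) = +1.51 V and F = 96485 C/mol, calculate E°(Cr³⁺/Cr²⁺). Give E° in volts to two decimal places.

-0.41 V

E°cell = −ΔG°/(nF) = −(-185×10³)/((1)(96485)) = +1.917 V.
Since Mn³⁺/Mn²⁺ is the cathode and Cr³⁺/Cr²⁺ the anode, E°cell = E°(Mn³⁺/Mn²⁺) − E°(Cr³⁺/Cr²⁺).
So E°(Cr³⁺/Cr²⁺) = E°(Mn³⁺/Mn²⁺) − E°cell = (+1.51) − (+1.917) = -0.41 V.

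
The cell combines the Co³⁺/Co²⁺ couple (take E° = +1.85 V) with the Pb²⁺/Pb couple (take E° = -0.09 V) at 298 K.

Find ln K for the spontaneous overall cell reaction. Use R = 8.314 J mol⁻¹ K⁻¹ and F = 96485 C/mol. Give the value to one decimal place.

151.1

Cathode: Co³⁺/Co²⁺; anode: Pb²⁺/Pb. E°cell = (+1.85) − (-0.09) = +1.94 V, with n = 2.
ΔG° = −nFE° = −RT ln K, so ln K = nFE°/(RT) = (2)(96485)(+1.94) / ((8.314)(298)) = 151.100.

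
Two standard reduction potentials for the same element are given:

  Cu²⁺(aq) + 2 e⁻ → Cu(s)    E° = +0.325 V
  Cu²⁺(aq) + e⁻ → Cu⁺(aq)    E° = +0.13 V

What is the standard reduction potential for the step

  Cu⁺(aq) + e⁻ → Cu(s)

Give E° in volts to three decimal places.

+0.520 V

Sequential free energies add, so n₃E°₃ = n₁E°₁ + n₂E°₂.
With n₃ = 2, and the known step contributing 1×(+0.13) V, the unknown satisfies 1·E° = 2×(+0.325) − 1×(+0.13) = +0.520.
E° = +0.520 / 1 = +0.520 V.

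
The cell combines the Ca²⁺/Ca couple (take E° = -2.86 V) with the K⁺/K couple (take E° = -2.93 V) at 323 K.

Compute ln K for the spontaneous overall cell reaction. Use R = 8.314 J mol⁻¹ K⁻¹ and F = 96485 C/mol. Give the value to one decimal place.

5.0

Cathode: Ca²⁺/Ca; anode: K⁺/K. E°cell = (-2.86) − (-2.93) = +0.07 V, with n = 2.
ΔG° = −nFE° = −RT ln K, so ln K = nFE°/(RT) = (2)(96485)(+0.07) / ((8.314)(323)) = 5.030.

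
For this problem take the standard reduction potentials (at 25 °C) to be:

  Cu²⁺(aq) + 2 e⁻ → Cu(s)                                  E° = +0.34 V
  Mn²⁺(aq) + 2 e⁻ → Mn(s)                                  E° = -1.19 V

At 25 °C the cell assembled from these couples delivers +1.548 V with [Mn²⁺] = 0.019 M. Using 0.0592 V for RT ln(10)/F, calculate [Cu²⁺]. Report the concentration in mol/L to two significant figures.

0.077 M

Cu²⁺/Cu is the cathode, Mn²⁺/Mn the anode: E°cell = +1.53 V, n = 2.
Overall reaction: Cu²⁺(aq) + Mn(s) → Cu(s) + Mn²⁺(aq); Q = [Mn²⁺]^1/[Cu²⁺]^1.
From E = E° − (0.0592/n) log Q: log Q = (E° − E)·n/0.0592 = (+1.53 − (+1.548))·2/0.0592 = -0.6081.
So 1·log[Cu²⁺] = 1·log(0.019) − log Q = -1.7212 − (-0.6081) = -1.1131; [Cu²⁺] = 10^(-1.1131) ≈ 0.077 M.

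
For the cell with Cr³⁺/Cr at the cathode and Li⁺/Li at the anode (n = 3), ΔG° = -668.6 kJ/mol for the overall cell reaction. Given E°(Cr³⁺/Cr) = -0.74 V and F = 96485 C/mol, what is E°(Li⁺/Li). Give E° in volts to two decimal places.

-3.05 V

E°cell = −ΔG°/(nF) = −(-668.6×10³)/((3)(96485)) = +2.310 V.
Since Cr³⁺/Cr is the cathode and Li⁺/Li the anode, E°cell = E°(Cr³⁺/Cr) − E°(Li⁺/Li).
So E°(Li⁺/Li) = E°(Cr³⁺/Cr) − E°cell = (-0.74) − (+2.310) = -3.05 V.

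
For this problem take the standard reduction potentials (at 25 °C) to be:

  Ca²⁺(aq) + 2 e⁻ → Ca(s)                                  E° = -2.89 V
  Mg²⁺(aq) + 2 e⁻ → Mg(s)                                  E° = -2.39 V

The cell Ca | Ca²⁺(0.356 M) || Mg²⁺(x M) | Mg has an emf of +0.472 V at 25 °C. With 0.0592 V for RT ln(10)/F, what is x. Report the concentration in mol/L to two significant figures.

Mg²⁺/Mg is the cathode, Ca²⁺/Ca the anode: E°cell = +0.50 V, n = 2.
Overall reaction: Mg²⁺(aq) + Ca(s) → Mg(s) + Ca²⁺(aq); Q = [Ca²⁺]^1/[Mg²⁺]^1.
From E = E° − (0.0592/n) log Q: log Q = (E° − E)·n/0.0592 = (+0.50 − (+0.472))·2/0.0592 = 0.9459.
So 1·log[Mg²⁺] = 1·log(0.356) − log Q = -0.4486 − (0.9459) = -1.3945; [Mg²⁺] = 10^(-1.3945) ≈ 0.040 M.

0.040 M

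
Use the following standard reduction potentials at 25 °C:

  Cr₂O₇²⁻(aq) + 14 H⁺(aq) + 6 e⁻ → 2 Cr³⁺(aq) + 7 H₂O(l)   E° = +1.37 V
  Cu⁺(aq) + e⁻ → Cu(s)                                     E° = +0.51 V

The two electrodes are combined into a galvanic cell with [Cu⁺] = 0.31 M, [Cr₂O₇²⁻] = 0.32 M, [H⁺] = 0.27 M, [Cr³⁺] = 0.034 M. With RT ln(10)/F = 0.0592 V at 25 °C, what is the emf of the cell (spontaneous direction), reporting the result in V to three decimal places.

+0.836 V

Cr₂O₇²⁻/Cr³⁺ is the cathode (higher E°), Cu⁺/Cu the anode: E°cell = +1.37 − (+0.51) = +0.86 V, n = 6.
Overall: Cr₂O₇²⁻(aq) + 14 H⁺(aq) + 6 Cu(s) → 2 Cr³⁺(aq) + 7 H₂O(l) + 6 Cu⁺(aq)
Q = [Cr³⁺]^2·[Cu⁺]^6 / ([Cr₂O₇²⁻]·[H⁺]^14); log Q = 2.467.
E = E° − (0.0592/n) log Q = +0.86 − (0.0592/6)(2.467) = +0.836 V.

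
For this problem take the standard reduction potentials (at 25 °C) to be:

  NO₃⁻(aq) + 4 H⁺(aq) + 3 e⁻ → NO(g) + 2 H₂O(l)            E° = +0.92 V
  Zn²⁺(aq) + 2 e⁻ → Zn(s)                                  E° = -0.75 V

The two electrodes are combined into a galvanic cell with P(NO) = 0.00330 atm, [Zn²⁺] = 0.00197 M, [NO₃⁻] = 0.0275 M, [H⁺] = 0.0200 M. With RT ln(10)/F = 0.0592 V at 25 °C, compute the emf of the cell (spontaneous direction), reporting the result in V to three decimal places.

NO₃⁻/NO is the cathode (higher E°), Zn²⁺/Zn the anode: E°cell = +0.92 − (-0.75) = +1.67 V, n = 6.
Overall: 2 NO₃⁻(aq) + 8 H⁺(aq) + 3 Zn(s) → 2 NO(g) + 4 H₂O(l) + 3 Zn²⁺(aq)
Q = P(NO)^2·[Zn²⁺]^3 / ([NO₃⁻]^2·[H⁺]^8); log Q = 3.634.
E = E° − (0.0592/n) log Q = +1.67 − (0.0592/6)(3.634) = +1.634 V.

+1.634 V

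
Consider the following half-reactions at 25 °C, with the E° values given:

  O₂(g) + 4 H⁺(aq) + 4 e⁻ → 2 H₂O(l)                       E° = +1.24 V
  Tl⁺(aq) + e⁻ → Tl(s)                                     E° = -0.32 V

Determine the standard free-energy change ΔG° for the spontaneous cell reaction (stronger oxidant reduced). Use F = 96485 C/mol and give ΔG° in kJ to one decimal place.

O₂/H₂O (E° = +1.24 V) is the cathode; Tl⁺/Tl (E° = -0.32 V) is the anode, so E°cell = +1.56 V.
Balancing electrons gives n = 4 (lcm of 4 and 1).
ΔG° = −nFE° = −(4)(96485)(+1.56) = -602,066 J = -602.1 kJ.

-602.1 kJ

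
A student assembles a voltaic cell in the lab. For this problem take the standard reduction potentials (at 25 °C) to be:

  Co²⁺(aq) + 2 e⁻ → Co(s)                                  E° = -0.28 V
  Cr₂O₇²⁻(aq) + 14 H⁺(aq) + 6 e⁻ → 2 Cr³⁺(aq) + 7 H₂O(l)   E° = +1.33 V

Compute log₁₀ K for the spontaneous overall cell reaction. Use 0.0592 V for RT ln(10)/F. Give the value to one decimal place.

163.2

Cathode: Cr₂O₇²⁻/Cr³⁺; anode: Co²⁺/Co. E°cell = +1.61 V, n = 6.
log K = nE°cell / 0.0592 = (6)(+1.61) / 0.0592 = 163.2.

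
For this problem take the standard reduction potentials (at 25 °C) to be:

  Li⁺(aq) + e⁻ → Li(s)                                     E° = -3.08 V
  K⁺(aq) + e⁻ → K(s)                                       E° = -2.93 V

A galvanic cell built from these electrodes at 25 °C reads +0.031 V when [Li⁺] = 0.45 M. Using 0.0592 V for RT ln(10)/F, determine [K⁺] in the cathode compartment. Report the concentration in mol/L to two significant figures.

0.0044 M

K⁺/K is the cathode, Li⁺/Li the anode: E°cell = +0.15 V, n = 1.
Overall reaction: K⁺(aq) + Li(s) → K(s) + Li⁺(aq); Q = [Li⁺]^1/[K⁺]^1.
From E = E° − (0.0592/n) log Q: log Q = (E° − E)·n/0.0592 = (+0.15 − (+0.031))·1/0.0592 = 2.0101.
So 1·log[K⁺] = 1·log(0.45) − log Q = -0.3468 − (2.0101) = -2.3569; [K⁺] = 10^(-2.3569) ≈ 0.0044 M.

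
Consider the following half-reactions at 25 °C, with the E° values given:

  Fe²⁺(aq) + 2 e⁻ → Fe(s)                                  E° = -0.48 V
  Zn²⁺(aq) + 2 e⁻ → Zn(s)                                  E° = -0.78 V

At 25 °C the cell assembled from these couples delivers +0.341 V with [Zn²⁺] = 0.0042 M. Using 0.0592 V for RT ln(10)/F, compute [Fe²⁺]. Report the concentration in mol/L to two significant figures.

0.10 M

Fe²⁺/Fe is the cathode, Zn²⁺/Zn the anode: E°cell = +0.30 V, n = 2.
Overall reaction: Fe²⁺(aq) + Zn(s) → Fe(s) + Zn²⁺(aq); Q = [Zn²⁺]^1/[Fe²⁺]^1.
From E = E° − (0.0592/n) log Q: log Q = (E° − E)·n/0.0592 = (+0.30 − (+0.341))·2/0.0592 = -1.3851.
So 1·log[Fe²⁺] = 1·log(0.0042) − log Q = -2.3768 − (-1.3851) = -0.9917; [Fe²⁺] = 10^(-0.9917) ≈ 0.10 M.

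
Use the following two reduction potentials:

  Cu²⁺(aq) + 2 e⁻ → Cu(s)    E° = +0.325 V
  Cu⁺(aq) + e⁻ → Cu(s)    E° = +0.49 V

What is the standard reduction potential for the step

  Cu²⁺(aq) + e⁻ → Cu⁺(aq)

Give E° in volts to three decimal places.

+0.160 V

Sequential free energies add, so n₃E°₃ = n₁E°₁ + n₂E°₂.
With n₃ = 2, and the known step contributing 1×(+0.49) V, the unknown satisfies 1·E° = 2×(+0.325) − 1×(+0.49) = +0.160.
E° = +0.160 / 1 = +0.160 V.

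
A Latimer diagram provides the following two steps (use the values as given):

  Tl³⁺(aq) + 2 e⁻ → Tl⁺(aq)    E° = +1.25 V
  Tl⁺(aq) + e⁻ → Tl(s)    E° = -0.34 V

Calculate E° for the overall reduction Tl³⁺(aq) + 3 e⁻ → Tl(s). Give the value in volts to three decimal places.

Since ΔG° = −nFE° is additive over sequential reductions, n₃E°₃ = n₁E°₁ + n₂E°₂.
E°₃ = (2×+1.25 + 1×-0.34) / 3 = (+2.160) / 3 = +0.720 V.
E° values themselves are not directly additive — weighting by electron count is essential.

+0.720 V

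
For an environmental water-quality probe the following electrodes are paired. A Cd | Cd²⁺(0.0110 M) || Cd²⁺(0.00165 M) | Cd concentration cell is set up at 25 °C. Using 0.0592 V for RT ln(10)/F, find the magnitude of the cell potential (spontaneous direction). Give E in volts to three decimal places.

For a concentration cell E°cell = 0. The 0.0110 M side is the cathode (reduction is favoured where [Cd²⁺] is higher).
With n = 2, E = −(0.0592/2) log([Cd²⁺]ₐₙ/[Cd²⁺]꜀ₐₜ) = −(0.0592/2) log(0.00165/0.011) = −(0.0592/2)(-0.824) = +0.024 V.

+0.024 V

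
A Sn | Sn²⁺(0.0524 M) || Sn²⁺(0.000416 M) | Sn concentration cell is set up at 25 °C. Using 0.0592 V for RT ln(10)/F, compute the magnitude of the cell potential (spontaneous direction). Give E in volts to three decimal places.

+0.062 V

For a concentration cell E°cell = 0. The 0.0524 M side is the cathode (reduction is favoured where [Sn²⁺] is higher).
With n = 2, E = −(0.0592/2) log([Sn²⁺]ₐₙ/[Sn²⁺]꜀ₐₜ) = −(0.0592/2) log(0.000416/0.0524) = −(0.0592/2)(-2.100) = +0.062 V.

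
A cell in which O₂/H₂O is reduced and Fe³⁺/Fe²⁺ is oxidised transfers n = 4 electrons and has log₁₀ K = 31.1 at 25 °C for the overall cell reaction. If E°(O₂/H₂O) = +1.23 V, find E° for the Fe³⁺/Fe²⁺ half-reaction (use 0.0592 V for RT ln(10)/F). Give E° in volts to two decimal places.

E°cell = (0.0592/n)·log K = (0.0592/4)(31.1) = +0.460 V.
Since O₂/H₂O is the cathode and Fe³⁺/Fe²⁺ the anode, E°cell = E°(O₂/H₂O) − E°(Fe³⁺/Fe²⁺).
So E°(Fe³⁺/Fe²⁺) = E°(O₂/H₂O) − E°cell = (+1.23) − (+0.460) = +0.77 V.

+0.77 V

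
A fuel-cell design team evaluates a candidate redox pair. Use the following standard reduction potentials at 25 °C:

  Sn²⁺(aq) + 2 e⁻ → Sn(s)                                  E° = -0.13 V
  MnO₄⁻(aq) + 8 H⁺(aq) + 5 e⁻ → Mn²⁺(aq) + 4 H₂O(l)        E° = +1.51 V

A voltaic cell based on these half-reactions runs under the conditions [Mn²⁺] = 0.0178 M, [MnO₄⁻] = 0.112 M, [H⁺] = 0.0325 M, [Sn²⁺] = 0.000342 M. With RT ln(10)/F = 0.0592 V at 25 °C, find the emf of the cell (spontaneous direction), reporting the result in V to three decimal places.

MnO₄⁻/Mn²⁺ is the cathode (higher E°), Sn²⁺/Sn the anode: E°cell = +1.51 − (-0.13) = +1.64 V, n = 10.
Overall: 2 MnO₄⁻(aq) + 16 H⁺(aq) + 5 Sn(s) → 2 Mn²⁺(aq) + 8 H₂O(l) + 5 Sn²⁺(aq)
Q = [Mn²⁺]^2·[Sn²⁺]^5 / ([MnO₄⁻]^2·[H⁺]^16); log Q = 4.882.
E = E° − (0.0592/n) log Q = +1.64 − (0.0592/10)(4.882) = +1.611 V.

+1.611 V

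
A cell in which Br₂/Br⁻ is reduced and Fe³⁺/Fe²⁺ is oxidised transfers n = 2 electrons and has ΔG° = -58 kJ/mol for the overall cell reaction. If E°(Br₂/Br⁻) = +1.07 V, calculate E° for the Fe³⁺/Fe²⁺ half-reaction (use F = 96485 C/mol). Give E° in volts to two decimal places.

E°cell = −ΔG°/(nF) = −(-58×10³)/((2)(96485)) = +0.301 V.
Since Br₂/Br⁻ is the cathode and Fe³⁺/Fe²⁺ the anode, E°cell = E°(Br₂/Br⁻) − E°(Fe³⁺/Fe²⁺).
So E°(Fe³⁺/Fe²⁺) = E°(Br₂/Br⁻) − E°cell = (+1.07) − (+0.301) = +0.77 V.

+0.77 V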